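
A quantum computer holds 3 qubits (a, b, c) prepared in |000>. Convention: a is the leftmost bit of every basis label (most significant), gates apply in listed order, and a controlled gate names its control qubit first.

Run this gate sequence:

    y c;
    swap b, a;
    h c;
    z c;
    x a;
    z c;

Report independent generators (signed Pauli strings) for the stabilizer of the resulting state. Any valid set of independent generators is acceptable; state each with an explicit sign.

The final state is stabilized by the group generated by -IIX, -ZII, +IZI; other independent generating sets are equally valid.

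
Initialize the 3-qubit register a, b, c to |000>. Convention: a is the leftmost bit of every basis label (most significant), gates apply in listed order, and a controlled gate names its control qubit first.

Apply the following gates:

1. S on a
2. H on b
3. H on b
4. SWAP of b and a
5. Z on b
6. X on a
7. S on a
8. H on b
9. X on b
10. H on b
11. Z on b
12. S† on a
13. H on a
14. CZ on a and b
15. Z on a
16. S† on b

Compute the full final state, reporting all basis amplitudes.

The final amplitudes are sqrt(2)/2 on |000>, sqrt(2)/2 on |100>, and 0 on every other basis state.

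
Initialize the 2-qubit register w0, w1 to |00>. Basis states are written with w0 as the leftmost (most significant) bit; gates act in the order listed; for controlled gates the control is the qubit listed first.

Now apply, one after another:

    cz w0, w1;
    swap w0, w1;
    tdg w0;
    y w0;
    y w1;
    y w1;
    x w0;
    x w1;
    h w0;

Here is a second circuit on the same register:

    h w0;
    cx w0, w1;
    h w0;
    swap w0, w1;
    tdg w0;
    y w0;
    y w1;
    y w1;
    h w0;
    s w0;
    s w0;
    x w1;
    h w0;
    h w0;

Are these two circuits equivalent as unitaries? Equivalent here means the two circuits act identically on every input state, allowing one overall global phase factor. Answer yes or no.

No: there is an input state on which the two circuits produce genuinely different outputs (not merely differing by a phase).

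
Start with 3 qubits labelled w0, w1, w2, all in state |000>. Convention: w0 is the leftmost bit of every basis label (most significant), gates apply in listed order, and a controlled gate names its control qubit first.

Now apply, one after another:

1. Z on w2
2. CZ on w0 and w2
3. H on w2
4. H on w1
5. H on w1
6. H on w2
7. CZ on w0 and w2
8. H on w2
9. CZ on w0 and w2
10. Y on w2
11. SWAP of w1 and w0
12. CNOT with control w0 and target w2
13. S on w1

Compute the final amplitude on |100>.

The final state's coefficient on |100> equals 0. Key observation: steps 2-7 multiply out to the identity, so the circuit reduces to the remaining gates.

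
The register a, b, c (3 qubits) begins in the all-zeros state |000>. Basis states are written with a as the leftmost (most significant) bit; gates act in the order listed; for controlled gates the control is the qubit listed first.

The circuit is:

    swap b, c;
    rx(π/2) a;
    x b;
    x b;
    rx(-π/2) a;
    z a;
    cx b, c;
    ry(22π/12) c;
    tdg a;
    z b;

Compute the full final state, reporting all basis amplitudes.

After the circuit, the state carries amplitude -sqrt(6)/4 - sqrt(2)/4 on |000>, -sqrt(2)/4 + sqrt(6)/4 on |001>, and 0 on every other basis state.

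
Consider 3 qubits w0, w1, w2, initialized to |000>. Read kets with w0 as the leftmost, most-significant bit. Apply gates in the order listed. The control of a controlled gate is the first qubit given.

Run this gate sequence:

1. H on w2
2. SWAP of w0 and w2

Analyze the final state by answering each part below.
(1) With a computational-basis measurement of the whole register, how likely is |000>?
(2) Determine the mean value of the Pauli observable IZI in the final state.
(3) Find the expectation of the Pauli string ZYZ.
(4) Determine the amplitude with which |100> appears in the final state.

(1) A full measurement returns |000> with probability 1/2.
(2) The expectation value of IZI is 1.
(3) In the final state, ZYZ has expectation 0.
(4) The amplitude on |100> is sqrt(2)/2.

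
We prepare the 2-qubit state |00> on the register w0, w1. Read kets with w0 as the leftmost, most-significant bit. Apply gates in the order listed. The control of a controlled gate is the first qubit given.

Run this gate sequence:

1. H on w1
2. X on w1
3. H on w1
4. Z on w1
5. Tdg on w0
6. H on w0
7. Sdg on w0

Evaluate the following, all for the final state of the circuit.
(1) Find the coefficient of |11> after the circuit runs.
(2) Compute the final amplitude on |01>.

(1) |11> carries amplitude 0 in the final state.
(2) The amplitude on |01> is 0.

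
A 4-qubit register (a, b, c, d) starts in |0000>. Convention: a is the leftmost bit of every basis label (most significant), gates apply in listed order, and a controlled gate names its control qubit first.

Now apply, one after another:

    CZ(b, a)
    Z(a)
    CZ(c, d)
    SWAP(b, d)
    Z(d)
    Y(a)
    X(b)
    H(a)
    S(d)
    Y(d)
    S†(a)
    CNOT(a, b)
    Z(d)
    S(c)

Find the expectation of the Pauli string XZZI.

The observable XZZI averages to 0.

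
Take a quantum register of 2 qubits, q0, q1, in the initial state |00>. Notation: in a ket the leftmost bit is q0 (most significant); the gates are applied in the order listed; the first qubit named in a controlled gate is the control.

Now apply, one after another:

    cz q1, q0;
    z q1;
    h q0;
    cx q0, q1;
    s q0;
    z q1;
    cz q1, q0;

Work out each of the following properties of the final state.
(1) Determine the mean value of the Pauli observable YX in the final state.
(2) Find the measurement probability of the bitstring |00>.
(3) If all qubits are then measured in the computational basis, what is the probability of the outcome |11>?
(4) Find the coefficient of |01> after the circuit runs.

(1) In the final state, YX has expectation 1.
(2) Outcome |00> occurs with probability 1/2.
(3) A full measurement returns |11> with probability 1/2.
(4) |01> carries amplitude 0 in the final state.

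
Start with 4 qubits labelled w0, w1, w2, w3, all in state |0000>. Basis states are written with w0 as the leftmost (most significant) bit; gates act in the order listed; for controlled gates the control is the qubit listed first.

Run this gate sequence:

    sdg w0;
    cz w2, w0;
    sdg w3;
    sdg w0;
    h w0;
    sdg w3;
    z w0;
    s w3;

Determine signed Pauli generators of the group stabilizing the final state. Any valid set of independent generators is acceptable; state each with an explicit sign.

The stabilizer group can be generated by -XIII, +IZII, +IIZI, +IIIZ, among other valid generating sets.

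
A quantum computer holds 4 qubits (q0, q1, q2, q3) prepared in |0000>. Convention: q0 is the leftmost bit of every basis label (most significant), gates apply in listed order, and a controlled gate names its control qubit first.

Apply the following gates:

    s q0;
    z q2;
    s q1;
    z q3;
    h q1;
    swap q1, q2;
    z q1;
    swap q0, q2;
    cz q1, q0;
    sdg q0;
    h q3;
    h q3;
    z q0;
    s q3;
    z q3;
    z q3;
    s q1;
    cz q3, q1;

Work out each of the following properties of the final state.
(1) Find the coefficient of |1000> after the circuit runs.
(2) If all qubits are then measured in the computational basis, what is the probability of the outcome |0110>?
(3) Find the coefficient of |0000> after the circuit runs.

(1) The final state's coefficient on |1000> equals sqrt(2)*I/2.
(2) The probability of measuring |0110> is 0.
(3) The final state's coefficient on |0000> equals sqrt(2)/2.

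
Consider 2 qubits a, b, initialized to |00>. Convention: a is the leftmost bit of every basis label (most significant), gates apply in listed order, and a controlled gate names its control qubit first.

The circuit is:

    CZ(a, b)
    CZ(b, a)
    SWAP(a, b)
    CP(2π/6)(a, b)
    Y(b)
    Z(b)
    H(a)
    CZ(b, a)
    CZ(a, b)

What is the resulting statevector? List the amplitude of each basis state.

The final amplitudes are 0 on |00>, -sqrt(2)*I/2 on |01>, 0 on |10>, -sqrt(2)*I/2 on |11>.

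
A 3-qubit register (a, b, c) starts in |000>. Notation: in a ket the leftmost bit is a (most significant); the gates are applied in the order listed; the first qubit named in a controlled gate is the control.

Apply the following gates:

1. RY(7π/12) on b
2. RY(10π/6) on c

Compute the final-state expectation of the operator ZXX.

The expectation value of ZXX is -3*sqrt(2)/8 - sqrt(6)/8.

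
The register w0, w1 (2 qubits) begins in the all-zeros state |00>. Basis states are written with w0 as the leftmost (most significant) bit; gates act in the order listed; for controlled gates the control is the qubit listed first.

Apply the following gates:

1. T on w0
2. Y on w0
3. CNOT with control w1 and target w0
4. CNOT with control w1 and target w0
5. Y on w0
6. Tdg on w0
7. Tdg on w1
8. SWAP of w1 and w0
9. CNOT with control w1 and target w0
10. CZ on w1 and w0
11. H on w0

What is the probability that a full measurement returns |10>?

The probability of measuring |10> is 1/2.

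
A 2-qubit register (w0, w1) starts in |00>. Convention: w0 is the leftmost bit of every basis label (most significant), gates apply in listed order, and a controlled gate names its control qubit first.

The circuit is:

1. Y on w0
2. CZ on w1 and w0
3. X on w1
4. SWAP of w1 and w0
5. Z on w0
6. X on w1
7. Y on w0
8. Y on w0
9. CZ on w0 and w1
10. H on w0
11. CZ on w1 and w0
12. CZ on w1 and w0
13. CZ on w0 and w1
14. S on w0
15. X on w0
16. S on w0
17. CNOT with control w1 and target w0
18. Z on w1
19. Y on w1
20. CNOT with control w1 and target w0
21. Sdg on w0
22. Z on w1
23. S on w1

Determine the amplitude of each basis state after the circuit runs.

The final amplitudes are 0 on |00>, sqrt(2)/2 on |01>, 0 on |10>, sqrt(2)*I/2 on |11>. Key observation: the block from step 11 through step 12 cancels to the identity and can be dropped.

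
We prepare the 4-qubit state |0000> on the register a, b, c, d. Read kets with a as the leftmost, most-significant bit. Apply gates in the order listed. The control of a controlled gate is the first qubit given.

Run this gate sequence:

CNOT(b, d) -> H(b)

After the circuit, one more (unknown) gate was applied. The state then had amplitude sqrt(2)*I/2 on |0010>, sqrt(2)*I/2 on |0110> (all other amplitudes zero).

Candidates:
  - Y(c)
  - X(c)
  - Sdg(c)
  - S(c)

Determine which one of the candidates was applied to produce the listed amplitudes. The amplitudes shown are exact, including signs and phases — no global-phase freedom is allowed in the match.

It was Y(c) that produced the state shown.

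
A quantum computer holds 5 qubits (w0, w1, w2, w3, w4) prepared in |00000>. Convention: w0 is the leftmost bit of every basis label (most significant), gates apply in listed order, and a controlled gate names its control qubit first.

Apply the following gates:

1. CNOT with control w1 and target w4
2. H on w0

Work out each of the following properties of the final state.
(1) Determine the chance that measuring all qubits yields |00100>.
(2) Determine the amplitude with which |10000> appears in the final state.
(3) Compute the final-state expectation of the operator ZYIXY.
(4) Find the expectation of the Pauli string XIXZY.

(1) Outcome |00100> occurs with probability 0.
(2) The final state's coefficient on |10000> equals sqrt(2)/2.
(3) The observable ZYIXY averages to 0.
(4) In the final state, XIXZY has expectation 0.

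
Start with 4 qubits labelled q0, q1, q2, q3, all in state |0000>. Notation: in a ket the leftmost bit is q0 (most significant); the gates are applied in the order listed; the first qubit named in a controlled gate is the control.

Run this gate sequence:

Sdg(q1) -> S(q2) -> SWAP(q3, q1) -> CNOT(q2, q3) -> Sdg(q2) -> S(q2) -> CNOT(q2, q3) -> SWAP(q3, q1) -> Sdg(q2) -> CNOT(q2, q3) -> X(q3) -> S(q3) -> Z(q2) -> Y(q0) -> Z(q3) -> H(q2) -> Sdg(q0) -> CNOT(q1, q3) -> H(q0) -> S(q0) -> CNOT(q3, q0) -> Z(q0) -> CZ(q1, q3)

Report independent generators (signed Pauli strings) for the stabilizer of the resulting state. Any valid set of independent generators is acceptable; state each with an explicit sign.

The final state is stabilized by the group generated by -YIII, +IIXI, +IZII, -IIIZ; other independent generating sets are equally valid. Key observation: the block from step 2 through step 9 cancels to the identity and can be dropped.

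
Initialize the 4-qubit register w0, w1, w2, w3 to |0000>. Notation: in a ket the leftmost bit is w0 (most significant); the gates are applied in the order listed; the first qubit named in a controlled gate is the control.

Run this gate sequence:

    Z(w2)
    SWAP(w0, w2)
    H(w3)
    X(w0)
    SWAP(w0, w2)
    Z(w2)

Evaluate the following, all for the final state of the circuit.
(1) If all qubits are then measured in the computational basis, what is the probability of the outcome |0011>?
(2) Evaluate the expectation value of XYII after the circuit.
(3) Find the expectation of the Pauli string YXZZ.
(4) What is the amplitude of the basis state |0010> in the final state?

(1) A full measurement returns |0011> with probability 1/2.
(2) The observable XYII averages to 0.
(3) The expectation value of YXZZ is 0.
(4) The final state's coefficient on |0010> equals -sqrt(2)/2.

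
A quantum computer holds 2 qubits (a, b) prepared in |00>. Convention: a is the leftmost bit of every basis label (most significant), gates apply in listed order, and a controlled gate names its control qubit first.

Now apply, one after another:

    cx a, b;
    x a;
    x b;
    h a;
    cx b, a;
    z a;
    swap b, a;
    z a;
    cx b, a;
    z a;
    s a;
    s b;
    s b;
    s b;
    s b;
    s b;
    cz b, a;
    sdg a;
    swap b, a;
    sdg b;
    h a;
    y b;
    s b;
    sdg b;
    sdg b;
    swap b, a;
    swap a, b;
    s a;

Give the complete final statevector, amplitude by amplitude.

The resulting statevector has amplitude 1/2 on |00>, I/2 on |01>, I/2 on |10>, 1/2 on |11>. Key observation: gates 13-16 undo each other exactly, leaving only the rest of the circuit to track.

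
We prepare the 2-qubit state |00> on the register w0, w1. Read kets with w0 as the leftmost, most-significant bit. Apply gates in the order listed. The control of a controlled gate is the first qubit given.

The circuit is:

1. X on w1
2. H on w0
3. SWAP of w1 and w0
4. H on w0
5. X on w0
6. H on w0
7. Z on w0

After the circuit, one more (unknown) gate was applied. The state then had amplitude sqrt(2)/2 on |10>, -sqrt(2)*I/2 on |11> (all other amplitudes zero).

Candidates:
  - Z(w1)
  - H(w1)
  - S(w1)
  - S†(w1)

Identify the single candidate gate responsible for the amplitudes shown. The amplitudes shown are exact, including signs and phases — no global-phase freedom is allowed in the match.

The applied gate was S†(w1). Key observation: steps 4-7 multiply out to the identity, so the circuit reduces to the remaining gates.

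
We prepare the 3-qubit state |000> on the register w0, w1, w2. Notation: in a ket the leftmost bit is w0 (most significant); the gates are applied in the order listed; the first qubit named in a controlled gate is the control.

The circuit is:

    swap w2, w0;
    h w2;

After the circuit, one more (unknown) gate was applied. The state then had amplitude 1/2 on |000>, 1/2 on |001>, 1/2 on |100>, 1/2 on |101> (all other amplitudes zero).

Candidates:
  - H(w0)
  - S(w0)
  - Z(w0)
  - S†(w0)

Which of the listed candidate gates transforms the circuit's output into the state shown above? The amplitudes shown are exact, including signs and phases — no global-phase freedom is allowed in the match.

The applied gate was H(w0).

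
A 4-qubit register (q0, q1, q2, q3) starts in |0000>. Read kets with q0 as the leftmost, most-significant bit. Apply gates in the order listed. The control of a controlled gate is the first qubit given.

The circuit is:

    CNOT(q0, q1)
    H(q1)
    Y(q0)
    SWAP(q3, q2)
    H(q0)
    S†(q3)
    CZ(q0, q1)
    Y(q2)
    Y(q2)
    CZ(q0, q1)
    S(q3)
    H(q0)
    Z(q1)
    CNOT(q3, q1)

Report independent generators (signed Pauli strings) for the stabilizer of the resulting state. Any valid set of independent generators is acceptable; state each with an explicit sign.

One valid set of independent stabilizer generators is -IXII, -ZIII, +IIZI, +IIIZ (any independent generating set of the same group is equally correct). Key observation: gates 5-12 undo each other exactly, leaving only the rest of the circuit to track.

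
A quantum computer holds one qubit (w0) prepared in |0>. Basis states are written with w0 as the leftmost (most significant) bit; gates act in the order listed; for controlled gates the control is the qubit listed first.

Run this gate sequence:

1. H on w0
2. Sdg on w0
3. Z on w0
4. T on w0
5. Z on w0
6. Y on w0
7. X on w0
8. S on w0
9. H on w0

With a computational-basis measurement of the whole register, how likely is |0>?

The probability of measuring |0> is 1/2 - sqrt(2)/4.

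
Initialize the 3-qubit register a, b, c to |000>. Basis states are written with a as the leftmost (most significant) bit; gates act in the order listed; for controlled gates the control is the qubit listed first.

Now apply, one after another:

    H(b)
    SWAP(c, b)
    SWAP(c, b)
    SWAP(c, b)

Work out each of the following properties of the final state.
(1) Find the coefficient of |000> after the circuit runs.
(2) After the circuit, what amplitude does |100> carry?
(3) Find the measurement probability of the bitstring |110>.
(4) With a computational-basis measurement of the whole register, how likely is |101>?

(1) |000> carries amplitude sqrt(2)/2 in the final state. Key observation: steps 3-4 multiply out to the identity, so the circuit reduces to the remaining gates.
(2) |100> carries amplitude 0 in the final state.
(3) Outcome |110> occurs with probability 0.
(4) A full measurement returns |101> with probability 0.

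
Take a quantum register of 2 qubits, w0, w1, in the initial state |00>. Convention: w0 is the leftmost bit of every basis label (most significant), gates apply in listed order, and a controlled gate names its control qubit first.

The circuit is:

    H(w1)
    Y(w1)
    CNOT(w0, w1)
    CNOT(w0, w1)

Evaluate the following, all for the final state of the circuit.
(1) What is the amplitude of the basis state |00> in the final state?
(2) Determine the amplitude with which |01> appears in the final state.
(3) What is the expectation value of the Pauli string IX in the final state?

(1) The final state's coefficient on |00> equals -sqrt(2)*I/2. Key observation: the block from step 3 through step 4 cancels to the identity and can be dropped.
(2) |01> carries amplitude sqrt(2)*I/2 in the final state.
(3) The expectation value of IX is -1.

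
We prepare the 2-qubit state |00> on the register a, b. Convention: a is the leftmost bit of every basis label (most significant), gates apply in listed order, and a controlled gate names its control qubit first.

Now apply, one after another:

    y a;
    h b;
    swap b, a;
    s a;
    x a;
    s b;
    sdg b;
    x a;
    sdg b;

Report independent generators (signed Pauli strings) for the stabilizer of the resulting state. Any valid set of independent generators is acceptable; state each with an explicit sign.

The stabilizer group can be generated by +YI, -IZ, among other valid generating sets.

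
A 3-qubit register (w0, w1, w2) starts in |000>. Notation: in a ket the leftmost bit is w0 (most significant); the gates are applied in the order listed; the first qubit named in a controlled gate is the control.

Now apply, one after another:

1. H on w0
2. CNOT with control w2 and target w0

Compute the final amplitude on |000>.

The final state's coefficient on |000> equals sqrt(2)/2.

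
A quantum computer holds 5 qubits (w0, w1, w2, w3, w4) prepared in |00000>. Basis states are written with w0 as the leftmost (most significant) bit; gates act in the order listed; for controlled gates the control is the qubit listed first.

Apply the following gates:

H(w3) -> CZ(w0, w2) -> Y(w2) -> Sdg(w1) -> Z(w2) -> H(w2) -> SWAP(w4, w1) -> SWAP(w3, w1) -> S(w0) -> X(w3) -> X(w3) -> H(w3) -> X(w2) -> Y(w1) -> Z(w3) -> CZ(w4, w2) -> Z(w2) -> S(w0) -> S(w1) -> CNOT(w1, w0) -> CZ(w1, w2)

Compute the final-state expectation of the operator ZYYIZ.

The observable ZYYIZ averages to 0.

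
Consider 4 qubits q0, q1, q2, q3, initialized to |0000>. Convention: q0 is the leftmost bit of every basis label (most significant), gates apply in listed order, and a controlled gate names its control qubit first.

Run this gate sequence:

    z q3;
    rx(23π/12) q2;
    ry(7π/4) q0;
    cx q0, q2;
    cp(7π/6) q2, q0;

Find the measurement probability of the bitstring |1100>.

The probability of measuring |1100> is 0.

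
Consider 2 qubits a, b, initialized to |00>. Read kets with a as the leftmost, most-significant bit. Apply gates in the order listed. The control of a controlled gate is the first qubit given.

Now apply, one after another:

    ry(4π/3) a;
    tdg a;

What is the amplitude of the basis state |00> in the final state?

The amplitude on |00> is -1/2.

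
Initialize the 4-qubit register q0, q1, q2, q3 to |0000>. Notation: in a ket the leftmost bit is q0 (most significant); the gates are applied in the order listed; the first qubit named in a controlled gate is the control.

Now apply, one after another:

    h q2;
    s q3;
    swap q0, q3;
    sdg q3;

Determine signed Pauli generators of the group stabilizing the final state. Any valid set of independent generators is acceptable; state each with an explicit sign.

The final state is stabilized by the group generated by +IIXI, +ZIII, +IZII, +IIIZ; other independent generating sets are equally valid.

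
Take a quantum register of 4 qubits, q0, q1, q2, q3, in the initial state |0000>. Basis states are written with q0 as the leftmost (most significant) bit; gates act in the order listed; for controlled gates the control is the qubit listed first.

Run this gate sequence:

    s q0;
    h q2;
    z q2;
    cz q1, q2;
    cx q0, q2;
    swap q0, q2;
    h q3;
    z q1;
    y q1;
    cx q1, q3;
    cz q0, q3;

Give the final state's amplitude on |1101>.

The amplitude on |1101> is I/2.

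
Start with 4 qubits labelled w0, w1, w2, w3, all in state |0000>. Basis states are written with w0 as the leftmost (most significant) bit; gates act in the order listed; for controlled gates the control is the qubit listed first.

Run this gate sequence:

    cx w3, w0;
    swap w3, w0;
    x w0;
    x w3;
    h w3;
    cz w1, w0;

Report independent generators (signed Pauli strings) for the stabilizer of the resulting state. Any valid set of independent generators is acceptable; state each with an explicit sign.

The stabilizer group can be generated by -IIIX, -ZIII, +IZII, +IIZI, among other valid generating sets.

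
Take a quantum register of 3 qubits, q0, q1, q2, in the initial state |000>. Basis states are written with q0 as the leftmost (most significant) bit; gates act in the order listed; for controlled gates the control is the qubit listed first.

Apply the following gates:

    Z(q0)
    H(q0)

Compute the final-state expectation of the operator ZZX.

In the final state, ZZX has expectation 0.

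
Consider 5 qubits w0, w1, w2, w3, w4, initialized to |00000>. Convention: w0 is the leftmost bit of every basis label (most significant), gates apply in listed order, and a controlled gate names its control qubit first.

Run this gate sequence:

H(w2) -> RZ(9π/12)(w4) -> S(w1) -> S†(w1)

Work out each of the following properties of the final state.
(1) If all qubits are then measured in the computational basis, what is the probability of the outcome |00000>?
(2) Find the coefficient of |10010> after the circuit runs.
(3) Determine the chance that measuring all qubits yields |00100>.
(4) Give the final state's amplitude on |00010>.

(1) Outcome |00000> occurs with probability 1/2. Key observation: steps 3-4 multiply out to the identity, so the circuit reduces to the remaining gates.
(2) The final state's coefficient on |10010> equals 0.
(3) Outcome |00100> occurs with probability 1/2.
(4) |00010> carries amplitude 0 in the final state.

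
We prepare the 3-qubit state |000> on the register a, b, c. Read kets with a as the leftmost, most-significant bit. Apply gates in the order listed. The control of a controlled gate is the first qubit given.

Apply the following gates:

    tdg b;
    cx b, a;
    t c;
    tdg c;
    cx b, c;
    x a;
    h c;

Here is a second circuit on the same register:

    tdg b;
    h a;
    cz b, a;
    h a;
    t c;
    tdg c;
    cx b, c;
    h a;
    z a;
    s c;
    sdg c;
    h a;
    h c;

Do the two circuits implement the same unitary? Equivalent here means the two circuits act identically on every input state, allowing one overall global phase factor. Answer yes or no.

Yes — the two circuits implement the same unitary up to a global phase.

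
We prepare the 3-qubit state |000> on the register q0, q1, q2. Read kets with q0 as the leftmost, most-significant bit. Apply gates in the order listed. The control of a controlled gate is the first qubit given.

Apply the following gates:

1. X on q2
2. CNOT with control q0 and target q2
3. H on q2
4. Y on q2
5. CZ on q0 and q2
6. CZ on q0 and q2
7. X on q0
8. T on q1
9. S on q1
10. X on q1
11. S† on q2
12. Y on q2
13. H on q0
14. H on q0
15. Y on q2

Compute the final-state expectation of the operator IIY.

The observable IIY averages to -1. Key observation: the block from step 12 through step 15 cancels to the identity and can be dropped.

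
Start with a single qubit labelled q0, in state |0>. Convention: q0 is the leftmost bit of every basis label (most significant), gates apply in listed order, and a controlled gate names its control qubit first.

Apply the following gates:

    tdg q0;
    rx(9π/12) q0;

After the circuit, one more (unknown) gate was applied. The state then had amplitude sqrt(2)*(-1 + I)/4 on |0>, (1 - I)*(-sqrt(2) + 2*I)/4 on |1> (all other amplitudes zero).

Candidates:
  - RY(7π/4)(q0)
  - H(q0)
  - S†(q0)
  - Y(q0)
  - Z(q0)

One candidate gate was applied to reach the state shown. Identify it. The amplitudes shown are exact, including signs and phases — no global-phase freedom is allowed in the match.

The unique candidate consistent with the amplitudes is RY(7π/4)(q0).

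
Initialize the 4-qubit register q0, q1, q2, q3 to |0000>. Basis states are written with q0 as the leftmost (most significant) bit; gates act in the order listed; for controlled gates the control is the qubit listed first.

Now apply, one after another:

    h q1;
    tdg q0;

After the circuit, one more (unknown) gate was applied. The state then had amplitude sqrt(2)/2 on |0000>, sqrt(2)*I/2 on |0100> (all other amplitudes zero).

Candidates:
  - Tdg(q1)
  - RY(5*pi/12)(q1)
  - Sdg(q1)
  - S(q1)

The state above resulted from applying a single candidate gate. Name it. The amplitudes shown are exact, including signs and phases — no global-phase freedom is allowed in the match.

The applied gate was S(q1).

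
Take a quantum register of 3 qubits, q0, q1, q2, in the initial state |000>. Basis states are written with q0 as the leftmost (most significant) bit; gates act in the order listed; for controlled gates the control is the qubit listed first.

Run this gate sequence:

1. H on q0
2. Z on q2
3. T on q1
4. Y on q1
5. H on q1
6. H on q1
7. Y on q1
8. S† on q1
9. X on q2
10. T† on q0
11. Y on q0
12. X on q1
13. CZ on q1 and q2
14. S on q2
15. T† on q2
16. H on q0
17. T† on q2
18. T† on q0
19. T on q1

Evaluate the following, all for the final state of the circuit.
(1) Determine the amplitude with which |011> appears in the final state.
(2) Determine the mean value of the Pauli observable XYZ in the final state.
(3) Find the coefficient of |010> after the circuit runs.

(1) The final state's coefficient on |011> equals -exp(3*I*pi/4)/2 + I/2. Key observation: gates 5-6 undo each other exactly, leaving only the rest of the circuit to track.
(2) The expectation value of XYZ is 0.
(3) The amplitude on |010> is 0.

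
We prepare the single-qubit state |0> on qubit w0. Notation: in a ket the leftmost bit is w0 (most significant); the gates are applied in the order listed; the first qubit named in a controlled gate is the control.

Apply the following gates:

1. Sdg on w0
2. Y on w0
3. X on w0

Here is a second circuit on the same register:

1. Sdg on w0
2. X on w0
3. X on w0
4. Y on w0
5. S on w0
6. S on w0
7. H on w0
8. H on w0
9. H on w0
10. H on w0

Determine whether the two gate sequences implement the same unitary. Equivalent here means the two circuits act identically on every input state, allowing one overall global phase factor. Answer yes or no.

No — the two circuits implement different unitaries, even allowing a global phase.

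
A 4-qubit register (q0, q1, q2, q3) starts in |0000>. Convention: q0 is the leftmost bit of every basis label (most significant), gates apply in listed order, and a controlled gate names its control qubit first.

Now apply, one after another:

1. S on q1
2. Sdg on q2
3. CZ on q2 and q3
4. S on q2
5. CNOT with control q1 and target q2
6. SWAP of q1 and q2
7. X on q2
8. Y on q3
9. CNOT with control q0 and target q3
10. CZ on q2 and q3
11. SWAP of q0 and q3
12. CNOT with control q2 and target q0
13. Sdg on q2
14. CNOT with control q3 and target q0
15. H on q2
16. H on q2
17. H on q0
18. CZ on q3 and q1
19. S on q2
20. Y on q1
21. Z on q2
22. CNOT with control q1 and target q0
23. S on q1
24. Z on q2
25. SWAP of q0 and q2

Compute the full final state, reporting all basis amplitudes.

After the circuit, the state carries amplitude sqrt(2)*I/2 on |1100>, sqrt(2)*I/2 on |1110>, and 0 on every other basis state. Key observation: steps 15-16 multiply out to the identity, so the circuit reduces to the remaining gates.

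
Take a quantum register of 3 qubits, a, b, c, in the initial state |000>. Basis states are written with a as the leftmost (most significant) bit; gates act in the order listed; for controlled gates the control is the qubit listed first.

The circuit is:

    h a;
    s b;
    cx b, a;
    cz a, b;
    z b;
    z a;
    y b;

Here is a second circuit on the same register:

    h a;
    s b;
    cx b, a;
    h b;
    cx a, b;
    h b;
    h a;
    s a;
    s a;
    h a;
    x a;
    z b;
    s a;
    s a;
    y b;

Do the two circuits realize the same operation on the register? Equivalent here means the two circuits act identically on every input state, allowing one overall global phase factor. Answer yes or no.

Yes — the two circuits implement the same unitary up to a global phase.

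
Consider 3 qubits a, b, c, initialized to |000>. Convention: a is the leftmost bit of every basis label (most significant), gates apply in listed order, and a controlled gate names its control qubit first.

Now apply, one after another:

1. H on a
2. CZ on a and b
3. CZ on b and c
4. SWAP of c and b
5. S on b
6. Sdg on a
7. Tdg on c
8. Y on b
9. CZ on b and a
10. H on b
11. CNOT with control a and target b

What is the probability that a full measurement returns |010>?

A full measurement returns |010> with probability 1/4.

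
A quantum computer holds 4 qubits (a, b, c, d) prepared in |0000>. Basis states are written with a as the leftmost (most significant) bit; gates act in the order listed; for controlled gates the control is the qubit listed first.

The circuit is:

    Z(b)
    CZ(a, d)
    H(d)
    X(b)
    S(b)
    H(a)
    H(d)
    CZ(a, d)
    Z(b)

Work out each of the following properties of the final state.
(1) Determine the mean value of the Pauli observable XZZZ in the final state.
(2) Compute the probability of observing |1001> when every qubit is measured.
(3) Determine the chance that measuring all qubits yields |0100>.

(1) The observable XZZZ averages to -1.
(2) The probability of measuring |1001> is 0.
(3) The probability of measuring |0100> is 1/2.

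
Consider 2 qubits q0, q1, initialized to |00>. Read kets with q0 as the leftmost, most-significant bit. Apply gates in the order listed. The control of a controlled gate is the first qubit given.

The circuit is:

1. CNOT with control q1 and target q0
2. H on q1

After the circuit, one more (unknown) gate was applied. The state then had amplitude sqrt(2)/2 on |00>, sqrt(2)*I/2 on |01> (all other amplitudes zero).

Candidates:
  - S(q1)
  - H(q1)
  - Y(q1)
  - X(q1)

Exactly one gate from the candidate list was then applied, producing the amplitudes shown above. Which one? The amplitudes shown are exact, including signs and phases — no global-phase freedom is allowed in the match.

It was S(q1) that produced the state shown.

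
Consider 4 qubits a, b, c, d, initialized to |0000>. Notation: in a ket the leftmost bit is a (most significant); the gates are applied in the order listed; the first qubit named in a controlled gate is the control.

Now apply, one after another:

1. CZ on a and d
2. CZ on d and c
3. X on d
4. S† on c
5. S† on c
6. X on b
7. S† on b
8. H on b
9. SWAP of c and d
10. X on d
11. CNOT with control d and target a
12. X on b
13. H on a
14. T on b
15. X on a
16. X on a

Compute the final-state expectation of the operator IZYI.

The expectation value of IZYI is 0. Key observation: the block from step 15 through step 16 cancels to the identity and can be dropped.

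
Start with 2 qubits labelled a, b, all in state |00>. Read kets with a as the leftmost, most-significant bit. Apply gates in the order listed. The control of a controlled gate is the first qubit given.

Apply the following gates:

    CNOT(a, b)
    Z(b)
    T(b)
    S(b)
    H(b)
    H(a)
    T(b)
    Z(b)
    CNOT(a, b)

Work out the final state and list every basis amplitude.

The final amplitudes are 1/2 on |00>, -exp(I*pi/4)/2 on |01>, -exp(I*pi/4)/2 on |10>, 1/2 on |11>.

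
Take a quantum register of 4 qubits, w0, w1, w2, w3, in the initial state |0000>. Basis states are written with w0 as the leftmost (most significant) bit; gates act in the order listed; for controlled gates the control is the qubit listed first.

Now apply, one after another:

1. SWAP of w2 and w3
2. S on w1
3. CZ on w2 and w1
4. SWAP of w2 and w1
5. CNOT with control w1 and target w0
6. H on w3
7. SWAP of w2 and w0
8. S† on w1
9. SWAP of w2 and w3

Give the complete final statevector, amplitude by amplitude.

The resulting statevector has amplitude sqrt(2)/2 on |0000>, sqrt(2)/2 on |0010>, and 0 on every other basis state.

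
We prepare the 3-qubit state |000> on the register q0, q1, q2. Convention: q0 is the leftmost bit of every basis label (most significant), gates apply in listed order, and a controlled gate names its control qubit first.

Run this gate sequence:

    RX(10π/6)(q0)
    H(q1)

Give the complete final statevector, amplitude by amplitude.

The resulting statevector has amplitude -sqrt(6)/4 on |000>, 0 on |001>, -sqrt(6)/4 on |010>, 0 on |011>, -sqrt(2)*I/4 on |100>, 0 on |101>, -sqrt(2)*I/4 on |110>, 0 on |111>.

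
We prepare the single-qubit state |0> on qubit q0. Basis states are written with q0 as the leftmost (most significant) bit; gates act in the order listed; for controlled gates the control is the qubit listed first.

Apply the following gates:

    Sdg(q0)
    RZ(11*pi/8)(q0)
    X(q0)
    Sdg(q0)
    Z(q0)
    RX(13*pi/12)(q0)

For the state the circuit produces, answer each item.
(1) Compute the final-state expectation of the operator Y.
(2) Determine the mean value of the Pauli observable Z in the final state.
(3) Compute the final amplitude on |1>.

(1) The observable Y averages to -sqrt(6)/4 + sqrt(2)/4.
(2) The expectation value of Z is sqrt(2)/4 + sqrt(6)/4.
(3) |1> carries amplitude sqrt(3)*I*sqrt(1/2 - sqrt(2)/4)*exp(-11*I*pi/16)/2 - I*sqrt(sqrt(2)/4 + 1/2)*exp(-11*I*pi/16)/2 in the final state.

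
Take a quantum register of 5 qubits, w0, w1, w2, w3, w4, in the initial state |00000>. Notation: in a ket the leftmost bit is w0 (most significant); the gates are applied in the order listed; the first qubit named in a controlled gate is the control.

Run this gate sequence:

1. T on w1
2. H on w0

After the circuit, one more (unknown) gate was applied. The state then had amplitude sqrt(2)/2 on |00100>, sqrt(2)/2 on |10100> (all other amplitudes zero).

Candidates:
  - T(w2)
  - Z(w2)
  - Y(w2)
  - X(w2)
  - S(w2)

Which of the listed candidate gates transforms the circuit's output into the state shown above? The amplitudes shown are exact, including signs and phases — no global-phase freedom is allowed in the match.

It was X(w2) that produced the state shown.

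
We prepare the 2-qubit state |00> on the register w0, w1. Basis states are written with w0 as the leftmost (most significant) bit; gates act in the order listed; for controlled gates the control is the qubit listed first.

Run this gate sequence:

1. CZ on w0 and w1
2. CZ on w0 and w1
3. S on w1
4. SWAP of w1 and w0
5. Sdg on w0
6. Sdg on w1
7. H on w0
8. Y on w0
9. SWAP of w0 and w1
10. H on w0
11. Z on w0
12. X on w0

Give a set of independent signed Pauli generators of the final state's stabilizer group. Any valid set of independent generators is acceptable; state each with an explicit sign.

The stabilizer group can be generated by -XI, -IX, among other valid generating sets.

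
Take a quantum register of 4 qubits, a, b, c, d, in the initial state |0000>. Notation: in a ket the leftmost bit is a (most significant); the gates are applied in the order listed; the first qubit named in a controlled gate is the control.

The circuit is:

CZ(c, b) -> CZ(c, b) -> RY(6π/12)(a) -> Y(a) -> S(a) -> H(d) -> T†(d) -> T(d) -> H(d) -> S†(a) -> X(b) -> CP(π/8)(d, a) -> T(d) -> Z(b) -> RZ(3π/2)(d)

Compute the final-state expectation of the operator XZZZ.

The expectation value of XZZZ is 1. Key observation: the block from step 5 through step 10 cancels to the identity and can be dropped.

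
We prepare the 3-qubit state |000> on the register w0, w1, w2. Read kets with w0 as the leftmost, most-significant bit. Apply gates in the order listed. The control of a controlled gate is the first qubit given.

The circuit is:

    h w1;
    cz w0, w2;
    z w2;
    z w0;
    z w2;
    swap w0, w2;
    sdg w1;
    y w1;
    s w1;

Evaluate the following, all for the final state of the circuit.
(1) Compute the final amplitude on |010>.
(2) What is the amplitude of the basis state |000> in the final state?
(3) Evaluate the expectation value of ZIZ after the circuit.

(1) |010> carries amplitude -sqrt(2)/2 in the final state.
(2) The final state's coefficient on |000> equals -sqrt(2)/2.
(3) The observable ZIZ averages to 1.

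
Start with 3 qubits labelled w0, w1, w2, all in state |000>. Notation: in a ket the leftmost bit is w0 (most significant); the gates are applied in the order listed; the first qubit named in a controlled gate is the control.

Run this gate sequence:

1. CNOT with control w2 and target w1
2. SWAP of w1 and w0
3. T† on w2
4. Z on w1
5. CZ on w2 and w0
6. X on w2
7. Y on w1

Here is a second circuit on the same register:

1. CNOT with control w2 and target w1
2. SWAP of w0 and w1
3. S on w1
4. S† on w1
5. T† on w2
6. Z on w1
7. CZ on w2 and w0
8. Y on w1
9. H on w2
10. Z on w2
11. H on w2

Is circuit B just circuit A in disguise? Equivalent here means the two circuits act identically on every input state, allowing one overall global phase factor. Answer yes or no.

Yes, they are equivalent — the unitaries differ by at most a global phase.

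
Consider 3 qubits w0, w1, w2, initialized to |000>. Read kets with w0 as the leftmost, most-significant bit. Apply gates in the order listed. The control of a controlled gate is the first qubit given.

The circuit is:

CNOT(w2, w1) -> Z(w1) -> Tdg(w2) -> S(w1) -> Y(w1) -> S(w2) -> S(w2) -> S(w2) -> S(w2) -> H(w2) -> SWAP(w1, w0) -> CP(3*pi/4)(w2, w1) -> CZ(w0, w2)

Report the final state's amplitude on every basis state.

The resulting statevector has amplitude sqrt(2)*I/2 on |100>, -sqrt(2)*I/2 on |101>, and 0 on every other basis state.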